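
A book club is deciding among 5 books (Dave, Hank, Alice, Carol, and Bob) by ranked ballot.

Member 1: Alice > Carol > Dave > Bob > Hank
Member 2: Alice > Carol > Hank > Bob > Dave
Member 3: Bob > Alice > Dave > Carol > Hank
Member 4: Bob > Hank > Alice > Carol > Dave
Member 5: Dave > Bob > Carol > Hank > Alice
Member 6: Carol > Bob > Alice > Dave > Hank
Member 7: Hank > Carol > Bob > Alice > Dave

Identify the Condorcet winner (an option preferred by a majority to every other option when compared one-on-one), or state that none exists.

Head-to-head results (7 voters total):
Dave vs Hank: Dave wins 4–3.
Dave vs Alice: Alice wins 6–1.
Dave vs Carol: Carol wins 5–2.
Dave vs Bob: Bob wins 5–2.
Hank vs Alice: Alice wins 4–3.
Hank vs Carol: Carol wins 5–2.
Hank vs Bob: Bob wins 5–2.
Alice vs Carol: Alice wins 4–3.
Alice vs Bob: Bob wins 5–2.
Carol vs Bob: Carol wins 4–3.
No candidate beats all others: Alice beats Carol beats Bob beats Alice, a majority cycle.

None — there is no Condorcet winner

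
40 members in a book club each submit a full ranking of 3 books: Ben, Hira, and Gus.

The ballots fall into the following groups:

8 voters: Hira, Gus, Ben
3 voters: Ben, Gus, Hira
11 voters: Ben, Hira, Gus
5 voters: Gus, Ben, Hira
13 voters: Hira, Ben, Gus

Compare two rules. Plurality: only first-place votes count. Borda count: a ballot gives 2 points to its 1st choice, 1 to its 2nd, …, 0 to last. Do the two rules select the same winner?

Yes

Plurality first-place counts: Ben 14, Hira 21, Gus 5 → Hira.
Borda totals: Ben 46, Hira 53, Gus 21 → Hira.
The two rules agree on Hira.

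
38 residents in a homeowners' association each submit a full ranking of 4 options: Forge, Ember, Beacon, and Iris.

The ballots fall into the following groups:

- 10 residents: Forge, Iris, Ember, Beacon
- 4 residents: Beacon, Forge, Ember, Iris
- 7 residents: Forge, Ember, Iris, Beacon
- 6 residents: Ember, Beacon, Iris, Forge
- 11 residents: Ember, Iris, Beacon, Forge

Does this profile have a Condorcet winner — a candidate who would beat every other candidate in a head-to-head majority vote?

No

Head-to-head results (38 voters total):
Forge vs Ember: Forge wins 21–17.
Forge vs Beacon: Beacon wins 21–17.
Forge vs Iris: Forge wins 21–17.
Ember vs Beacon: Ember wins 34–4.
Ember vs Iris: Ember wins 28–10.
Beacon vs Iris: Iris wins 28–10.
No candidate beats all others: Forge beats Ember beats Beacon beats Forge, a majority cycle.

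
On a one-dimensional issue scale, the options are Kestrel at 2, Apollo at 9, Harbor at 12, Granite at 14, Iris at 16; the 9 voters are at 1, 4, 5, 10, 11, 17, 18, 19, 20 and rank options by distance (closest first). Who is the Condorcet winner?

With single-peaked preferences on a line, the Condorcet winner is the candidate closest to the median voter.
The median voter (position 11) is closest to Harbor at 12.
Check: Harbor vs Iris — voters closer to Harbor: 5 of 9.

Harbor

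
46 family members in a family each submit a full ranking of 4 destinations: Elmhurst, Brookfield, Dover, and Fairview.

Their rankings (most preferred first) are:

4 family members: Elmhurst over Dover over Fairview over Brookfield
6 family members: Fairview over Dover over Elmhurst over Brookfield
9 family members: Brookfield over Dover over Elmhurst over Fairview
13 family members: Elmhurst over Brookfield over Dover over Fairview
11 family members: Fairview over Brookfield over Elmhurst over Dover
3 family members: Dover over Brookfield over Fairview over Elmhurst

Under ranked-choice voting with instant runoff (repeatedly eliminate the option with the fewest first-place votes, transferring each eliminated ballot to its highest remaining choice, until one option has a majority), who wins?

Round 1: Elmhurst 17, Fairview 17, Brookfield 9, Dover 3. Dover has the fewest and is eliminated.
Round 2: Elmhurst 17, Fairview 17, Brookfield 12. Brookfield has the fewest and is eliminated.
Round 3: Elmhurst 26, Fairview 20. Elmhurst has a majority.

Elmhurst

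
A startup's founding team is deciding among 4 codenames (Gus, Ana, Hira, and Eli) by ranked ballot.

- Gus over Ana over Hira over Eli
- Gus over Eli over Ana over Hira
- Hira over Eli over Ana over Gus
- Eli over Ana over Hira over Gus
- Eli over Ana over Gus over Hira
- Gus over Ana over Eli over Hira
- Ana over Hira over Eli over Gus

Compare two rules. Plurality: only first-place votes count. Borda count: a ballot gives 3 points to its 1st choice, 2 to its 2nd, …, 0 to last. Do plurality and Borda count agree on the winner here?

No

Plurality first-place counts: Gus 3, Ana 1, Hira 1, Eli 2 → Gus.
Borda totals: Gus 10, Ana 13, Hira 7, Eli 12 → Ana.
The two rules disagree: plurality picks Gus, Borda picks Ana.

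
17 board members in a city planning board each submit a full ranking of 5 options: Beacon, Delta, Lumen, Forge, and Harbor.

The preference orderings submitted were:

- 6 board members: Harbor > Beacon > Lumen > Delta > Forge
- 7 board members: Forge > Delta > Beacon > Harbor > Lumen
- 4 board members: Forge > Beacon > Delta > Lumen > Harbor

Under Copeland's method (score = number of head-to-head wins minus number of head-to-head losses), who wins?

Pairwise results:
  Beacon vs Delta: Beacon wins 10–7.
  Beacon vs Lumen: Beacon wins 17–0.
  Beacon vs Forge: Forge wins 11–6.
  Beacon vs Harbor: Beacon wins 11–6.
  Delta vs Lumen: Delta wins 11–6.
  Delta vs Forge: Forge wins 11–6.
  Delta vs Harbor: Delta wins 11–6.
  Lumen vs Forge: Forge wins 11–6.
  Lumen vs Harbor: Harbor wins 13–4.
  Forge vs Harbor: Forge wins 11–6.
Copeland scores (wins − losses):
  Beacon: 3 − 1 = 2
  Delta: 2 − 2 = 0
  Lumen: 0 − 4 = -4
  Forge: 4 − 0 = 4
  Harbor: 1 − 3 = -2
Forge has the best Copeland score.

Forge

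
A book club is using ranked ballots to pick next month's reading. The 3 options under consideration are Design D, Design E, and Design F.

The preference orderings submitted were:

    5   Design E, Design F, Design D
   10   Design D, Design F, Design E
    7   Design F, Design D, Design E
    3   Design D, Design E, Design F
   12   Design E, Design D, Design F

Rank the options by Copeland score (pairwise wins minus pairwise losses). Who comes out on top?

Pairwise results:
  Design D vs Design E: Design D wins 20–17.
  Design D vs Design F: Design D wins 25–12.
  Design E vs Design F: Design E wins 20–17.
Copeland scores (wins − losses):
  Design D: 2 − 0 = 2
  Design E: 1 − 1 = 0
  Design F: 0 − 2 = -2
Design D has the best Copeland score.

Design D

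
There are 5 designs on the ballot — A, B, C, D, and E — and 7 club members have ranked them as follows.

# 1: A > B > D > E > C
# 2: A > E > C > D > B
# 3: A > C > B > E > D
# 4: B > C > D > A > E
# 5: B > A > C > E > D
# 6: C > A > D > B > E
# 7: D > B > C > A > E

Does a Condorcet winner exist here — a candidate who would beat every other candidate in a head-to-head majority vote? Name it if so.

A

Head-to-head results (7 voters total):
A vs B: A wins 4–3.
A vs C: A wins 4–3.
A vs D: A wins 5–2.
A vs E: A wins 7–0.
B vs C: B wins 4–3.
B vs D: B wins 4–3.
B vs E: B wins 6–1.
C vs D: C wins 5–2.
C vs E: C wins 5–2.
D vs E: D wins 4–3.
A beats each rival — B (4–3), C (4–3), D (5–2), E (7–0) — so A is the Condorcet winner.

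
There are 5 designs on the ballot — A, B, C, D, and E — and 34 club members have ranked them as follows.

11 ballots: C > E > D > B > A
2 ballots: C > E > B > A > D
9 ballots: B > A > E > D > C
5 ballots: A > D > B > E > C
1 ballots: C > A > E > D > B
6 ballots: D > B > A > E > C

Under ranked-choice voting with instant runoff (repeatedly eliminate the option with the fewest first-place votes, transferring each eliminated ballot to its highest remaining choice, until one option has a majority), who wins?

D

Round 1: C 14, B 9, D 6, A 5, E 0. E has the fewest and is eliminated.
Round 2: C 14, B 9, D 6, A 5. A has the fewest and is eliminated.
Round 3: C 14, D 11, B 9. B has the fewest and is eliminated.
Round 4: D 20, C 14. D has a majority.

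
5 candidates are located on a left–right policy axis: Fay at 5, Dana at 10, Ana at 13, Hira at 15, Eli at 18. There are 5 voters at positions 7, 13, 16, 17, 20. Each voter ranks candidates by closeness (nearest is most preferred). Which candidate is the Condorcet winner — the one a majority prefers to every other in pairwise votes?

Hira

With single-peaked preferences on a line, the Condorcet winner is the candidate closest to the median voter.
The median voter (position 16) is closest to Hira at 15.
Check: Hira vs Eli — voters closer to Hira: 3 of 5.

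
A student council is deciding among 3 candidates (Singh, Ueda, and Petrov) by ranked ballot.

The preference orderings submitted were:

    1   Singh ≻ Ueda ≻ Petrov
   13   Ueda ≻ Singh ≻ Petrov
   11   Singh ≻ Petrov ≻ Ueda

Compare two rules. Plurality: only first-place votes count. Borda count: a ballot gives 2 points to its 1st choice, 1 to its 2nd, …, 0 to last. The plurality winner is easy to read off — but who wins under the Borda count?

Singh

Plurality first-place counts: Singh 12, Ueda 13, Petrov 0 → Ueda.
Borda totals: Singh 37, Ueda 27, Petrov 11 → Singh.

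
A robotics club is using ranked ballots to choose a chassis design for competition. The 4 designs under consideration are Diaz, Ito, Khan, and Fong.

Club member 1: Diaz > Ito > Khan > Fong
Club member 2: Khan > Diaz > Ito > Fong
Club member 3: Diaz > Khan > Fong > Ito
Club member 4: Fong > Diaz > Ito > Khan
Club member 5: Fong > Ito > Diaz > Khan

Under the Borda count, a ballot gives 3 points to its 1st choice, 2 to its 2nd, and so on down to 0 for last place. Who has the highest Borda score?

Diaz

Borda scores:
  Diaz: 3 + 2 + 3 + 2 + 1 = 11
  Ito: 2 + 1 + 0 + 1 + 2 = 6
  Khan: 1 + 3 + 2 + 0 + 0 = 6
  Fong: 0 + 0 + 1 + 3 + 3 = 7
Diaz has the highest total.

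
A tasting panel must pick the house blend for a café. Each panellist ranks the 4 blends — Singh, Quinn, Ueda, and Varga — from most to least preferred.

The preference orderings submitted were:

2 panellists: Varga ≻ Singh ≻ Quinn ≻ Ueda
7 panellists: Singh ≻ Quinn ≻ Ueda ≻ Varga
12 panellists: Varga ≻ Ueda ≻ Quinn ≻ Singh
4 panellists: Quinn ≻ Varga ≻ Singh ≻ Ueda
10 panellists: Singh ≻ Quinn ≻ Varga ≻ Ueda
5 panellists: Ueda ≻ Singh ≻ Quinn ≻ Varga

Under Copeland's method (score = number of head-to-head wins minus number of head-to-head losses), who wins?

Singh

Pairwise results:
  Singh vs Quinn: Singh wins 24–16.
  Singh vs Ueda: Singh wins 23–17.
  Singh vs Varga: Singh wins 22–18.
  Quinn vs Ueda: Quinn wins 23–17.
  Quinn vs Varga: Quinn wins 26–14.
  Ueda vs Varga: Varga wins 28–12.
Copeland scores (wins − losses):
  Singh: 3 − 0 = 3
  Quinn: 2 − 1 = 1
  Ueda: 0 − 3 = -3
  Varga: 1 − 2 = -1
Singh has the best Copeland score.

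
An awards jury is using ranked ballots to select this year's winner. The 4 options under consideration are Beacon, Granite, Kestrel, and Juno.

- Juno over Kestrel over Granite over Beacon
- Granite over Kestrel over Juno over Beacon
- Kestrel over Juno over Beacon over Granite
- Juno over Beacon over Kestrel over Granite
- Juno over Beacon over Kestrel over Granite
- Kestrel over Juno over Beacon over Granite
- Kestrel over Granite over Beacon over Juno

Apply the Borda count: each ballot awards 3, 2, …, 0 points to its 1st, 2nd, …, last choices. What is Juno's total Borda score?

Borda scores:
  Beacon: 0 + 0 + 1 + 2 + 2 + 1 + 1 = 7
  Granite: 1 + 3 + 0 + 0 + 0 + 0 + 2 = 6
  Kestrel: 2 + 2 + 3 + 1 + 1 + 3 + 3 = 15
  Juno: 3 + 1 + 2 + 3 + 3 + 2 + 0 = 14

14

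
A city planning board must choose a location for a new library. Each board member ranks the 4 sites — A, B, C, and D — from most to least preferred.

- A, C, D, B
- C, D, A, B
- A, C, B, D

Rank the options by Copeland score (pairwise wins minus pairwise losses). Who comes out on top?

Pairwise results:
  A vs B: A wins 3–0.
  A vs C: A wins 2–1.
  A vs D: A wins 2–1.
  B vs C: C wins 3–0.
  B vs D: D wins 2–1.
  C vs D: C wins 3–0.
Copeland scores (wins − losses):
  A: 3 − 0 = 3
  B: 0 − 3 = -3
  C: 2 − 1 = 1
  D: 1 − 2 = -1
A has the best Copeland score.

A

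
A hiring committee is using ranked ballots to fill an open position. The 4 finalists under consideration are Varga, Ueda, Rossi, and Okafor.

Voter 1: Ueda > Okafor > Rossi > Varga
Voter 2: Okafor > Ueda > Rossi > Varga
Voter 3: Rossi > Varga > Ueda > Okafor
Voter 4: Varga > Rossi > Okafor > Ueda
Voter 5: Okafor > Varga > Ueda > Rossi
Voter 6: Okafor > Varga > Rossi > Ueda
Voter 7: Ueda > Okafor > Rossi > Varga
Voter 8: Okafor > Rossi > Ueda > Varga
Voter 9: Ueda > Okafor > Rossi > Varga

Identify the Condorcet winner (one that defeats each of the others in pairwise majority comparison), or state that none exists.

Okafor

Head-to-head results (9 voters total):
Varga vs Ueda: Ueda wins 5–4.
Varga vs Rossi: Rossi wins 6–3.
Varga vs Okafor: Okafor wins 7–2.
Ueda vs Rossi: Ueda wins 5–4.
Ueda vs Okafor: Okafor wins 5–4.
Rossi vs Okafor: Okafor wins 7–2.
Okafor beats each rival — Varga (7–2), Ueda (5–4), Rossi (7–2) — so Okafor is the Condorcet winner.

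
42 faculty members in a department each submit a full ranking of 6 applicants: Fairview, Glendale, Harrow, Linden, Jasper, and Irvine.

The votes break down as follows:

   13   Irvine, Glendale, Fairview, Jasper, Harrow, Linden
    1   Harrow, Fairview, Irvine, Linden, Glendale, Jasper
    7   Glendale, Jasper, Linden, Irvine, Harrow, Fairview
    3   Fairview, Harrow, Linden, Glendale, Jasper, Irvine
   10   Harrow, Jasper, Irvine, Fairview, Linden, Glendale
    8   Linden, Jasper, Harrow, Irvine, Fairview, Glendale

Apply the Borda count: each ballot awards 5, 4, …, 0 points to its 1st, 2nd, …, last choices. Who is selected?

Borda scores:
  Fairview: 13·3 + 4 + 7·0 + 3·5 + 10·2 + 8·1 = 86
  Glendale: 13·4 + 1 + 7·5 + 3·2 + 10·0 + 8·0 = 94
  Harrow: 13·1 + 5 + 7·1 + 3·4 + 10·5 + 8·3 = 111
  Linden: 13·0 + 2 + 7·3 + 3·3 + 10·1 + 8·5 = 82
  Jasper: 13·2 + 0 + 7·4 + 3·1 + 10·4 + 8·4 = 129
  Irvine: 13·5 + 3 + 7·2 + 3·0 + 10·3 + 8·2 = 128
Jasper has the highest total.

Jasper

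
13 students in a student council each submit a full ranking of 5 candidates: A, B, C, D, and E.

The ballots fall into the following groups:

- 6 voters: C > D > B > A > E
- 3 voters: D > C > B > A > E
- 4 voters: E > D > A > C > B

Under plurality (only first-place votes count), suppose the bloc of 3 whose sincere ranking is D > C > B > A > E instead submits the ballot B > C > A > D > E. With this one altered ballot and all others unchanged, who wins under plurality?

First-place totals with the altered ballot: A 0, B 3, C 6, D 0, E 4.
The winner is unchanged: still C.

C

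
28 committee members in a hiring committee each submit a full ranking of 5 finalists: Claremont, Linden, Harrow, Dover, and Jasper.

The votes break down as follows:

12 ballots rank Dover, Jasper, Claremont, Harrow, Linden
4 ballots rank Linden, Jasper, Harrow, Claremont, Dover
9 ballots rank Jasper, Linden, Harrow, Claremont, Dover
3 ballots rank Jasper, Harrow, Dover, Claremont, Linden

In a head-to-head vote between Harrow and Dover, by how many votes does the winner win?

4

Ballots ranking Harrow above Dover: 4+9+3 = 16.
Ballots ranking Dover above Harrow: 12.
Harrow wins 16–12, a margin of 4.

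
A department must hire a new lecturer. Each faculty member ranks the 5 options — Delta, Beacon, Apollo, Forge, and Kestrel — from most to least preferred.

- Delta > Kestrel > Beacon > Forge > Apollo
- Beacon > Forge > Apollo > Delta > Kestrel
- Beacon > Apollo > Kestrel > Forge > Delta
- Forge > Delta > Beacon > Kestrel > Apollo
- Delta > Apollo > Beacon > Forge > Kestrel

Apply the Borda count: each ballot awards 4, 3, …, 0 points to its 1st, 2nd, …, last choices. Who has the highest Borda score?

Borda scores:
  Delta: 4 + 1 + 0 + 3 + 4 = 12
  Beacon: 2 + 4 + 4 + 2 + 2 = 14
  Apollo: 0 + 2 + 3 + 0 + 3 = 8
  Forge: 1 + 3 + 1 + 4 + 1 = 10
  Kestrel: 3 + 0 + 2 + 1 + 0 = 6
Beacon has the highest total.

Beacon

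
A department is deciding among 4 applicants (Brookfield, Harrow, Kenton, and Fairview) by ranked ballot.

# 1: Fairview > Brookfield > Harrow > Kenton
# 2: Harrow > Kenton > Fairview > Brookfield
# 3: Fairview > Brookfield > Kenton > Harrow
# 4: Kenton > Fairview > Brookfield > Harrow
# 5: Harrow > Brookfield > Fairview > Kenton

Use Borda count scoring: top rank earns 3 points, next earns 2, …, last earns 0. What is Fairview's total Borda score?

Borda scores:
  Brookfield: 2 + 0 + 2 + 1 + 2 = 7
  Harrow: 1 + 3 + 0 + 0 + 3 = 7
  Kenton: 0 + 2 + 1 + 3 + 0 = 6
  Fairview: 3 + 1 + 3 + 2 + 1 = 10

10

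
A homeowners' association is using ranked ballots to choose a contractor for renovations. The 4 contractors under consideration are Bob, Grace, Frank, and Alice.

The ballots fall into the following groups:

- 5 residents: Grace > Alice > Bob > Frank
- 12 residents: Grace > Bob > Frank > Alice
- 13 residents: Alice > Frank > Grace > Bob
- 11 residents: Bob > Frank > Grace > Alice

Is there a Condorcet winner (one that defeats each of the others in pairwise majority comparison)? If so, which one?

There is no Condorcet winner

Head-to-head results (41 voters total):
Bob vs Grace: Grace wins 30–11.
Bob vs Frank: Bob wins 28–13.
Bob vs Alice: Bob wins 23–18.
Grace vs Frank: Frank wins 24–17.
Grace vs Alice: Grace wins 28–13.
Frank vs Alice: Frank wins 23–18.
No candidate beats all others: Bob beats Frank beats Grace beats Bob, a majority cycle.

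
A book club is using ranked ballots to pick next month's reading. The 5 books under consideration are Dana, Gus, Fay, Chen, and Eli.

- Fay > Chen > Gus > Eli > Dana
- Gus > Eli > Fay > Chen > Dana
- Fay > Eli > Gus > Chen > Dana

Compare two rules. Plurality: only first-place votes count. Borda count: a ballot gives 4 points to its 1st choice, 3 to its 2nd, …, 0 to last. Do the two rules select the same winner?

Yes

Plurality first-place counts: Dana 0, Gus 1, Fay 2, Chen 0, Eli 0 → Fay.
Borda totals: Dana 0, Gus 8, Fay 10, Chen 5, Eli 7 → Fay.
The two rules agree on Fay.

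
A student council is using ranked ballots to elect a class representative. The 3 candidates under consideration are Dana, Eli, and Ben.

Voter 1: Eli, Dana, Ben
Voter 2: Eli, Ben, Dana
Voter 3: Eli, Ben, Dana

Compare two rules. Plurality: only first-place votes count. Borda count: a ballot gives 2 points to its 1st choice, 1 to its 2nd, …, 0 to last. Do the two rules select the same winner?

Yes

Plurality first-place counts: Dana 0, Eli 3, Ben 0 → Eli.
Borda totals: Dana 1, Eli 6, Ben 2 → Eli.
The two rules agree on Eli.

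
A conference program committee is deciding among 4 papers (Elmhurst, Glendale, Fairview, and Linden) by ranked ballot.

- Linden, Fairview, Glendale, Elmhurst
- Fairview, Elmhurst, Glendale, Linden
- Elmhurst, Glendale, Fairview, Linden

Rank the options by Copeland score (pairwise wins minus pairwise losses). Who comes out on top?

Fairview

Pairwise results:
  Elmhurst vs Glendale: Elmhurst wins 2–1.
  Elmhurst vs Fairview: Fairview wins 2–1.
  Elmhurst vs Linden: Elmhurst wins 2–1.
  Glendale vs Fairview: Fairview wins 2–1.
  Glendale vs Linden: Glendale wins 2–1.
  Fairview vs Linden: Fairview wins 2–1.
Copeland scores (wins − losses):
  Elmhurst: 2 − 1 = 1
  Glendale: 1 − 2 = -1
  Fairview: 3 − 0 = 3
  Linden: 0 − 3 = -3
Fairview has the best Copeland score.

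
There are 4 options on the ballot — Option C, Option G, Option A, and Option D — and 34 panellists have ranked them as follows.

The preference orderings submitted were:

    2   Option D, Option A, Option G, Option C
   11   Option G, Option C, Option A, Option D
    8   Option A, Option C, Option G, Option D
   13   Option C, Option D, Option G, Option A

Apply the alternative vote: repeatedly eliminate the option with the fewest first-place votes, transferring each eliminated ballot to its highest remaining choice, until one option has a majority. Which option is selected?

Option C

Round 1: Option C 13, Option G 11, Option A 8, Option D 2. Option D has the fewest and is eliminated.
Round 2: Option C 13, Option G 11, Option A 10. Option A has the fewest and is eliminated.
Round 3: Option C 21, Option G 13. Option C has a majority.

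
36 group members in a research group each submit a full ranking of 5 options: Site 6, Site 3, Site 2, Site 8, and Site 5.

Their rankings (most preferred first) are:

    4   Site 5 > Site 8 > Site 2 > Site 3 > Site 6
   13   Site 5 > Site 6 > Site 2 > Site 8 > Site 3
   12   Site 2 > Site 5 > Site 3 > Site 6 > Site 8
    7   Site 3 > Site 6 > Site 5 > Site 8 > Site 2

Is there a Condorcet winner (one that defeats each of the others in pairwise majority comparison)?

Head-to-head results (36 voters total):
Site 6 vs Site 3: Site 3 wins 23–13.
Site 6 vs Site 2: Site 6 wins 20–16.
Site 6 vs Site 8: Site 6 wins 32–4.
Site 6 vs Site 5: Site 5 wins 29–7.
Site 3 vs Site 2: Site 2 wins 29–7.
Site 3 vs Site 8: Site 3 wins 19–17.
Site 3 vs Site 5: Site 5 wins 29–7.
Site 2 vs Site 8: Site 2 wins 25–11.
Site 2 vs Site 5: Site 5 wins 24–12.
Site 8 vs Site 5: Site 5 wins 36–0.
Site 5 beats each rival — Site 6 (29–7), Site 3 (29–7), Site 2 (24–12), Site 8 (36–0) — so Site 5 is the Condorcet winner.

Yes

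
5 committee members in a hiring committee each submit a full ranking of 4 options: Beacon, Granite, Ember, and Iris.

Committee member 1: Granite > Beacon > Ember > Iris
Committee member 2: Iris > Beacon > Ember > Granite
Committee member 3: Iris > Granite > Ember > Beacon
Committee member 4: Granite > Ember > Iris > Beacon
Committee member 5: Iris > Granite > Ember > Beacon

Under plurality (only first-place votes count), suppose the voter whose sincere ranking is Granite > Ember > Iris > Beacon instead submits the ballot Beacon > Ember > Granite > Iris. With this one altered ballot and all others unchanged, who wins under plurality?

Iris

First-place totals with the altered ballot: Beacon 1, Granite 1, Ember 0, Iris 3.
The winner is unchanged: still Iris.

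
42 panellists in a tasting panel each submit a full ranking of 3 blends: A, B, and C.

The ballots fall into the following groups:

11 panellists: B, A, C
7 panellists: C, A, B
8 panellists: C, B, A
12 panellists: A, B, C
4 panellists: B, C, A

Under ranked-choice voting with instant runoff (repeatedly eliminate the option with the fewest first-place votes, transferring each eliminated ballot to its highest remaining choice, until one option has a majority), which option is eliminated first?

Round 1: B 15, C 15, A 12. A has the fewest and is eliminated.
Round 2: B 27, C 15. B has a majority.

A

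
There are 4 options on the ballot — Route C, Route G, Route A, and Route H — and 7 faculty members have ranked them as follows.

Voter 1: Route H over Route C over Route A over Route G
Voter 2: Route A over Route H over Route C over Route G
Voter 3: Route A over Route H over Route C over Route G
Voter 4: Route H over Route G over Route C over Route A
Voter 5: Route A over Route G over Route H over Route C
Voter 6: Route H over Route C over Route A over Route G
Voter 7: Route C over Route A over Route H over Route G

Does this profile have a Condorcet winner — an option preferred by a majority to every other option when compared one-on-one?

Head-to-head results (7 voters total):
Route C vs Route G: Route C wins 5–2.
Route C vs Route A: Route C wins 4–3.
Route C vs Route H: Route H wins 6–1.
Route G vs Route A: Route A wins 6–1.
Route G vs Route H: Route H wins 6–1.
Route A vs Route H: Route A wins 4–3.
No candidate beats all others: Route C beats Route A beats Route H beats Route C, a majority cycle.

No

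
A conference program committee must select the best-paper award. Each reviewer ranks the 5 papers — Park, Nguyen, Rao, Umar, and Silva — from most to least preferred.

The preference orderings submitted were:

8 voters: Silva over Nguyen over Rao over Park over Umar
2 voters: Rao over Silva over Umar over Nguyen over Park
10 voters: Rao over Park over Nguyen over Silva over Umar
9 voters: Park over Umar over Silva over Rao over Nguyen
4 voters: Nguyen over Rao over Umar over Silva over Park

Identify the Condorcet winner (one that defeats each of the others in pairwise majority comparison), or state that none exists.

Head-to-head results (33 voters total):
Park vs Nguyen: Park wins 19–14.
Park vs Rao: Rao wins 24–9.
Park vs Umar: Park wins 27–6.
Park vs Silva: Park wins 19–14.
Nguyen vs Rao: Rao wins 21–12.
Nguyen vs Umar: Nguyen wins 22–11.
Nguyen vs Silva: Silva wins 19–14.
Rao vs Umar: Rao wins 24–9.
Rao vs Silva: Silva wins 17–16.
Umar vs Silva: Silva wins 20–13.
No candidate beats all others: Park beats Silva beats Rao beats Park, a majority cycle.

None — there is no Condorcet winner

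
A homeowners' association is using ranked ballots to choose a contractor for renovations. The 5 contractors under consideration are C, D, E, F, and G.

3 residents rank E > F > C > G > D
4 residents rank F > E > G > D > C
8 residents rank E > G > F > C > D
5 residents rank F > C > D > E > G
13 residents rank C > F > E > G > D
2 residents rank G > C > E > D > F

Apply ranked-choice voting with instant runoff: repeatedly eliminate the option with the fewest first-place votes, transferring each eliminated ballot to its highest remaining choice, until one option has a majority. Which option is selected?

Round 1: C 13, E 11, F 9, G 2, D 0. D has the fewest and is eliminated.
Round 2: C 13, E 11, F 9, G 2. G has the fewest and is eliminated.
Round 3: C 15, E 11, F 9. F has the fewest and is eliminated.
Round 4: C 20, E 15. C has a majority.

C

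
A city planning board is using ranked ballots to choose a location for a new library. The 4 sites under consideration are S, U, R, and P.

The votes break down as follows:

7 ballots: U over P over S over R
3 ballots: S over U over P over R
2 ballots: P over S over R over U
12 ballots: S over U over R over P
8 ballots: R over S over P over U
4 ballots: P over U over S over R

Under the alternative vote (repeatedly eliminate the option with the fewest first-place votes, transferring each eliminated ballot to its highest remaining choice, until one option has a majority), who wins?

Round 1: S 15, R 8, U 7, P 6. P has the fewest and is eliminated.
Round 2: S 17, U 11, R 8. R has the fewest and is eliminated.
Round 3: S 25, U 11. S has a majority.

S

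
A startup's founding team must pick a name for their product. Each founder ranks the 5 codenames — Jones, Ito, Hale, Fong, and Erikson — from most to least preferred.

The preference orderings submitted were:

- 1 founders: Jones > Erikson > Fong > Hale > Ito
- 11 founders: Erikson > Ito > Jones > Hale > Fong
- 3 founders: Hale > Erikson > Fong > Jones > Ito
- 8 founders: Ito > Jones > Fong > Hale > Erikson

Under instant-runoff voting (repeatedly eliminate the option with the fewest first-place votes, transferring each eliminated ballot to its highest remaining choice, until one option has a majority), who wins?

Round 1: Erikson 11, Ito 8, Hale 3, Jones 1, Fong 0. Fong has the fewest and is eliminated.
Round 2: Erikson 11, Ito 8, Hale 3, Jones 1. Jones has the fewest and is eliminated.
Round 3: Erikson 12, Ito 8, Hale 3. Erikson has a majority.

Erikson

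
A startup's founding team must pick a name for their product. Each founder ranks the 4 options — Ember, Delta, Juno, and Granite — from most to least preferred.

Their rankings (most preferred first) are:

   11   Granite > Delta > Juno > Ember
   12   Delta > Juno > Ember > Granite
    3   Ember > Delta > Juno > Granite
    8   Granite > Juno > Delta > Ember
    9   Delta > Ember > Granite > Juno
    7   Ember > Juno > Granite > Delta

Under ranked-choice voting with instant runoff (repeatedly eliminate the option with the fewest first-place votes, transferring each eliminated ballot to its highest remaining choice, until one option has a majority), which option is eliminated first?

Round 1: Delta 21, Granite 19, Ember 10, Juno 0. Juno has the fewest and is eliminated.
Round 2: Delta 21, Granite 19, Ember 10. Ember has the fewest and is eliminated.
Round 3: Granite 26, Delta 24. Granite has a majority.

Juno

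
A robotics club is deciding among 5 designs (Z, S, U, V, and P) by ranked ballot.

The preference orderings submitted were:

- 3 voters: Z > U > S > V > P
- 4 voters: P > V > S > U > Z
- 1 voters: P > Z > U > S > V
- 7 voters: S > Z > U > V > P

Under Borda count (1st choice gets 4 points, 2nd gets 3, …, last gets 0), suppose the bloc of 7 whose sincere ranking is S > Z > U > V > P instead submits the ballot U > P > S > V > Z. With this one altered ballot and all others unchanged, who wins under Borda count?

Borda totals with the altered ballot: Z 15, S 29, U 43, V 22, P 41.
The switch changes the winner from S to U.

U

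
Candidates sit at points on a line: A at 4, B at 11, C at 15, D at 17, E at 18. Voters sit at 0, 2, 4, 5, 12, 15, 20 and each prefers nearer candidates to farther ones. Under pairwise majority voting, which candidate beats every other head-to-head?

A

With single-peaked preferences on a line, the Condorcet winner is the candidate closest to the median voter.
The median voter (position 5) is closest to A at 4.
Check: A vs D — voters closer to A: 4 of 7.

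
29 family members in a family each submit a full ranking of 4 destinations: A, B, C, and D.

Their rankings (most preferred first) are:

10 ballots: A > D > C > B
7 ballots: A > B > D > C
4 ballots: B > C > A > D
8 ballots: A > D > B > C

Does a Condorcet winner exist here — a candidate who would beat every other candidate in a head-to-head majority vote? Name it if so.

Head-to-head results (29 voters total):
A vs B: A wins 25–4.
A vs C: A wins 25–4.
A vs D: A wins 29–0.
B vs C: B wins 19–10.
B vs D: D wins 18–11.
C vs D: D wins 25–4.
A beats each rival — B (25–4), C (25–4), D (29–0) — so A is the Condorcet winner.

A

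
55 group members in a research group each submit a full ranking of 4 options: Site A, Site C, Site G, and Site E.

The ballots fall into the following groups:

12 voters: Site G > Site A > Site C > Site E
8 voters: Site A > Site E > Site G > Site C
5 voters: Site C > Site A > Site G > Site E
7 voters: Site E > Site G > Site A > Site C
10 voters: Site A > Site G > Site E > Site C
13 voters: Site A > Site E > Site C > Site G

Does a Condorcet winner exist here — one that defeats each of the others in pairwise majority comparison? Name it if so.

Head-to-head results (55 voters total):
Site A vs Site C: Site A wins 50–5.
Site A vs Site G: Site A wins 36–19.
Site A vs Site E: Site A wins 48–7.
Site C vs Site G: Site G wins 37–18.
Site C vs Site E: Site E wins 38–17.
Site G vs Site E: Site E wins 28–27.
Site A beats each rival — Site C (50–5), Site G (36–19), Site E (48–7) — so Site A is the Condorcet winner.

Site A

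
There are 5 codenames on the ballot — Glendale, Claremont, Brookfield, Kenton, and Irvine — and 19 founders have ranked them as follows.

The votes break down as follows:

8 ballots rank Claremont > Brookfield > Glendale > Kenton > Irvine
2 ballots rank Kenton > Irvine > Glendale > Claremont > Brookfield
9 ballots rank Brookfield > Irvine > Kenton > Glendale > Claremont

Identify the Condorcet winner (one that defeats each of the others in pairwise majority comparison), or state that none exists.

Head-to-head results (19 voters total):
Glendale vs Claremont: Glendale wins 11–8.
Glendale vs Brookfield: Brookfield wins 17–2.
Glendale vs Kenton: Kenton wins 11–8.
Glendale vs Irvine: Irvine wins 11–8.
Claremont vs Brookfield: Claremont wins 10–9.
Claremont vs Kenton: Kenton wins 11–8.
Claremont vs Irvine: Irvine wins 11–8.
Brookfield vs Kenton: Brookfield wins 17–2.
Brookfield vs Irvine: Brookfield wins 17–2.
Kenton vs Irvine: Kenton wins 10–9.
No candidate beats all others: Glendale beats Claremont beats Brookfield beats Glendale, a majority cycle.

No Condorcet winner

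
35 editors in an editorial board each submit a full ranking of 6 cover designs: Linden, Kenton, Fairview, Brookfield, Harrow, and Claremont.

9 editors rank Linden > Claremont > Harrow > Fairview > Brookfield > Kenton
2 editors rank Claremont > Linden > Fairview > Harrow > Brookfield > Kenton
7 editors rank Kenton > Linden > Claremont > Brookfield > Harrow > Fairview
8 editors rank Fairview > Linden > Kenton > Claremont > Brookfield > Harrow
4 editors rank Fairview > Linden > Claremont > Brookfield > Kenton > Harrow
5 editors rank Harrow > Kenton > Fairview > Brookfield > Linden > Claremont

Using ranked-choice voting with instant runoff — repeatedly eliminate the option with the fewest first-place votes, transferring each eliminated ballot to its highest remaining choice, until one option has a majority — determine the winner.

Round 1: Fairview 12, Linden 9, Kenton 7, Harrow 5, Claremont 2, Brookfield 0. Brookfield has the fewest and is eliminated.
Round 2: Fairview 12, Linden 9, Kenton 7, Harrow 5, Claremont 2. Claremont has the fewest and is eliminated.
Round 3: Fairview 12, Linden 11, Kenton 7, Harrow 5. Harrow has the fewest and is eliminated.
Round 4: Kenton 12, Fairview 12, Linden 11. Linden has the fewest and is eliminated.
Round 5: Fairview 23, Kenton 12. Fairview has a majority.

Fairview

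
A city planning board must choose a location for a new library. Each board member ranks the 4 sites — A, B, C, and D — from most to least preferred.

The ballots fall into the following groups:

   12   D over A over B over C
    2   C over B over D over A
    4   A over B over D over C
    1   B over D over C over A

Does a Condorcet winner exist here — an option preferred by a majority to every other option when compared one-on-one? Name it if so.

Head-to-head results (19 voters total):
A vs B: A wins 16–3.
A vs C: A wins 16–3.
A vs D: D wins 15–4.
B vs C: B wins 17–2.
B vs D: D wins 12–7.
C vs D: D wins 17–2.
D beats each rival — A (15–4), B (12–7), C (17–2) — so D is the Condorcet winner.

D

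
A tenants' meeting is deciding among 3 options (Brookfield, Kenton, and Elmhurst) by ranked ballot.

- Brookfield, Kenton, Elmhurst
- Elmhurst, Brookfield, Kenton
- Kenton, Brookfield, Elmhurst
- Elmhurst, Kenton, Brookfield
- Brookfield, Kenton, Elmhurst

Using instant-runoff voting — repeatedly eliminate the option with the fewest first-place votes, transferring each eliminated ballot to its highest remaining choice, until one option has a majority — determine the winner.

Round 1: Brookfield 2, Elmhurst 2, Kenton 1. Kenton has the fewest and is eliminated.
Round 2: Brookfield 3, Elmhurst 2. Brookfield has a majority.

Brookfield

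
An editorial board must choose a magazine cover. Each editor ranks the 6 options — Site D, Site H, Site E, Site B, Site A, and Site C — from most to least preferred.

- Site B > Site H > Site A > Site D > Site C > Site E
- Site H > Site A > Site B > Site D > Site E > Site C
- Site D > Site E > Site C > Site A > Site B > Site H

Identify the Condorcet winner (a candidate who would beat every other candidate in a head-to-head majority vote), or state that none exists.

No Condorcet winner

Head-to-head results (3 voters total):
Site D vs Site H: Site H wins 2–1.
Site D vs Site E: Site D wins 3–0.
Site D vs Site B: Site B wins 2–1.
Site D vs Site A: Site A wins 2–1.
Site D vs Site C: Site D wins 3–0.
Site H vs Site E: Site H wins 2–1.
Site H vs Site B: Site B wins 2–1.
Site H vs Site A: Site H wins 2–1.
Site H vs Site C: Site H wins 2–1.
Site E vs Site B: Site B wins 2–1.
Site E vs Site A: Site A wins 2–1.
Site E vs Site C: Site E wins 2–1.
Site B vs Site A: Site A wins 2–1.
Site B vs Site C: Site B wins 2–1.
Site A vs Site C: Site A wins 2–1.
No candidate beats all others: Site H beats Site A beats Site B beats Site H, a majority cycle.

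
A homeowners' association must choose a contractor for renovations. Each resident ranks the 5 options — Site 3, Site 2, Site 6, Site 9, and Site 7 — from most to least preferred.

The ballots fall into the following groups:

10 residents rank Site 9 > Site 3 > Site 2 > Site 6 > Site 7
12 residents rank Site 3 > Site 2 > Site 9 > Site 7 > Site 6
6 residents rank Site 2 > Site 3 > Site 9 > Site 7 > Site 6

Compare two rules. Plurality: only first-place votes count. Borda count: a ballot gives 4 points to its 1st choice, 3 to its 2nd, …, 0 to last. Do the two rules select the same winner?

Plurality first-place counts: Site 3 12, Site 2 6, Site 6 0, Site 9 10, Site 7 0 → Site 3.
Borda totals: Site 3 96, Site 2 80, Site 6 10, Site 9 76, Site 7 18 → Site 3.
The two rules agree on Site 3.

Yes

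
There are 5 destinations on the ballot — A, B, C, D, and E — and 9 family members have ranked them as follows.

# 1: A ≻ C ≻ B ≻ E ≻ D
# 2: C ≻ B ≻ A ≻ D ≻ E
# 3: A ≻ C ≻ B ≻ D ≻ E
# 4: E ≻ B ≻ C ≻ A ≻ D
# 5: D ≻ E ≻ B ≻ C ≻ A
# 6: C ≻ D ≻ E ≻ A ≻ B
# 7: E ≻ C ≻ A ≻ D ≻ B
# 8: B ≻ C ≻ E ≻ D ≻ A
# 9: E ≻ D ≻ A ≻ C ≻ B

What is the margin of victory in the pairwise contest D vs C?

Ballots ranking D above C: 2.
Ballots ranking C above D: 7.
C wins 7–2, a margin of 5.

5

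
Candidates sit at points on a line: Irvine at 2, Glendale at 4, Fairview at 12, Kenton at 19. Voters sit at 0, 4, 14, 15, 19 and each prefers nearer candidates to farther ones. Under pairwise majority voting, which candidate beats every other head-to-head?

Fairview

With single-peaked preferences on a line, the Condorcet winner is the candidate closest to the median voter.
The median voter (position 14) is closest to Fairview at 12.
Check: Fairview vs Glendale — voters closer to Fairview: 3 of 5.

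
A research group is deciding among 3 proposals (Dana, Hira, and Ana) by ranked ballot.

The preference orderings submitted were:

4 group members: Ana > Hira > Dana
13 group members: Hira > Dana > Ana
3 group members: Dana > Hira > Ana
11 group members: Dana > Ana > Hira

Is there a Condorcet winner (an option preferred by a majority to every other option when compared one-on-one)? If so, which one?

Hira

Head-to-head results (31 voters total):
Dana vs Hira: Hira wins 17–14.
Dana vs Ana: Dana wins 27–4.
Hira vs Ana: Hira wins 16–15.
Hira beats each rival — Dana (17–14), Ana (16–15) — so Hira is the Condorcet winner.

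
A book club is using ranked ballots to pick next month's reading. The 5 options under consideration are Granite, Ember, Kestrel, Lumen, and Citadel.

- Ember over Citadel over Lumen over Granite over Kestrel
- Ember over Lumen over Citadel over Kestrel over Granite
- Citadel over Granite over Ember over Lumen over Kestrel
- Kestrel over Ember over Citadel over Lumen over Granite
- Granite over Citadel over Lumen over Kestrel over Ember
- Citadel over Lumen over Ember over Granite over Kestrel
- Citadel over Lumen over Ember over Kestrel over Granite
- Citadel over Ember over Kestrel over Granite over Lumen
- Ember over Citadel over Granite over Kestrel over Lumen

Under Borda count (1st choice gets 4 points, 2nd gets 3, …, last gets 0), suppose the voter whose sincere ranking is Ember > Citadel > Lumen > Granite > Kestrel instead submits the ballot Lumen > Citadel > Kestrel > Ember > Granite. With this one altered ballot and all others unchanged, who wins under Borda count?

Borda totals with the altered ballot: Granite 11, Ember 21, Kestrel 12, Lumen 17, Citadel 29.
The winner is unchanged: still Citadel.

Citadel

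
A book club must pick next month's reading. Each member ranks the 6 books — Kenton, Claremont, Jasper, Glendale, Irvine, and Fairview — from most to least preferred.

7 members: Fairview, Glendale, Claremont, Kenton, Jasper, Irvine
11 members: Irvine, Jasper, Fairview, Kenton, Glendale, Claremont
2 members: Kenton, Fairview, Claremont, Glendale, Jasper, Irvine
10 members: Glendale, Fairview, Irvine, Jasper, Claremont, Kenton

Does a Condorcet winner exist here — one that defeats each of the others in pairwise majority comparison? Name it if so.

Fairview

Head-to-head results (30 voters total):
Kenton vs Claremont: Claremont wins 17–13.
Kenton vs Jasper: Jasper wins 21–9.
Kenton vs Glendale: Glendale wins 17–13.
Kenton vs Irvine: Irvine wins 21–9.
Kenton vs Fairview: Fairview wins 28–2.
Claremont vs Jasper: Jasper wins 21–9.
Claremont vs Glendale: Glendale wins 28–2.
Claremont vs Irvine: Irvine wins 21–9.
Claremont vs Fairview: Fairview wins 30–0.
Jasper vs Glendale: Glendale wins 19–11.
Jasper vs Irvine: Irvine wins 21–9.
Jasper vs Fairview: Fairview wins 19–11.
Glendale vs Irvine: Glendale wins 19–11.
Glendale vs Fairview: Fairview wins 20–10.
Irvine vs Fairview: Fairview wins 19–11.
Fairview beats each rival — Kenton (28–2), Claremont (30–0), Jasper (19–11), Glendale (20–10), Irvine (19–11) — so Fairview is the Condorcet winner.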